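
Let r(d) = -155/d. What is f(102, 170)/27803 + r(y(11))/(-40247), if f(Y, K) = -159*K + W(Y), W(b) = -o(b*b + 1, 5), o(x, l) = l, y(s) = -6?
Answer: -6532775335/6713924046 ≈ -0.97302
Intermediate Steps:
W(b) = -5 (W(b) = -1*5 = -5)
f(Y, K) = -5 - 159*K (f(Y, K) = -159*K - 5 = -5 - 159*K)
f(102, 170)/27803 + r(y(11))/(-40247) = (-5 - 159*170)/27803 - 155/(-6)/(-40247) = (-5 - 27030)*(1/27803) - 155*(-1/6)*(-1/40247) = -27035*1/27803 + (155/6)*(-1/40247) = -27035/27803 - 155/241482 = -6532775335/6713924046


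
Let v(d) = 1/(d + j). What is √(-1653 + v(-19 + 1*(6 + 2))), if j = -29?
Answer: I*√661210/20 ≈ 40.657*I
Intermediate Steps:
v(d) = 1/(-29 + d) (v(d) = 1/(d - 29) = 1/(-29 + d))
√(-1653 + v(-19 + 1*(6 + 2))) = √(-1653 + 1/(-29 + (-19 + 1*(6 + 2)))) = √(-1653 + 1/(-29 + (-19 + 1*8))) = √(-1653 + 1/(-29 + (-19 + 8))) = √(-1653 + 1/(-29 - 11)) = √(-1653 + 1/(-40)) = √(-1653 - 1/40) = √(-66121/40) = I*√661210/20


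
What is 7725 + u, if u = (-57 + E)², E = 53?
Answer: 7741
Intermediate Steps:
u = 16 (u = (-57 + 53)² = (-4)² = 16)
7725 + u = 7725 + 16 = 7741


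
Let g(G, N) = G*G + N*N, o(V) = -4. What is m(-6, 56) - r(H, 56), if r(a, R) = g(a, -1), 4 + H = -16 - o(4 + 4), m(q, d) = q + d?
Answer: -207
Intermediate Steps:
m(q, d) = d + q
g(G, N) = G**2 + N**2
H = -16 (H = -4 + (-16 - 1*(-4)) = -4 + (-16 + 4) = -4 - 12 = -16)
r(a, R) = 1 + a**2 (r(a, R) = a**2 + (-1)**2 = a**2 + 1 = 1 + a**2)
m(-6, 56) - r(H, 56) = (56 - 6) - (1 + (-16)**2) = 50 - (1 + 256) = 50 - 1*257 = 50 - 257 = -207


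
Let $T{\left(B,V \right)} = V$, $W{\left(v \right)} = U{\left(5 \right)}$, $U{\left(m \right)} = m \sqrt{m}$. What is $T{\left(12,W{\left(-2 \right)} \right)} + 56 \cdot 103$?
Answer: $5768 + 5 \sqrt{5} \approx 5779.2$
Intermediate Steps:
$U{\left(m \right)} = m^{\frac{3}{2}}$
$W{\left(v \right)} = 5 \sqrt{5}$ ($W{\left(v \right)} = 5^{\frac{3}{2}} = 5 \sqrt{5}$)
$T{\left(12,W{\left(-2 \right)} \right)} + 56 \cdot 103 = 5 \sqrt{5} + 56 \cdot 103 = 5 \sqrt{5} + 5768 = 5768 + 5 \sqrt{5}$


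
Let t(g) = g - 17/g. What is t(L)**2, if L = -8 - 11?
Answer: 118336/361 ≈ 327.80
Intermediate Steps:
L = -19
t(L)**2 = (-19 - 17/(-19))**2 = (-19 - 17*(-1/19))**2 = (-19 + 17/19)**2 = (-344/19)**2 = 118336/361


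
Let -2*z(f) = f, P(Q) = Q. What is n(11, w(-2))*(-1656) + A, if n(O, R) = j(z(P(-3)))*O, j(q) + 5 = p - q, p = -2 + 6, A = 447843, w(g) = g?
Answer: 493383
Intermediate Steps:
z(f) = -f/2
p = 4
j(q) = -1 - q (j(q) = -5 + (4 - q) = -1 - q)
n(O, R) = -5*O/2 (n(O, R) = (-1 - (-1)*(-3)/2)*O = (-1 - 1*3/2)*O = (-1 - 3/2)*O = -5*O/2)
n(11, w(-2))*(-1656) + A = -5/2*11*(-1656) + 447843 = -55/2*(-1656) + 447843 = 45540 + 447843 = 493383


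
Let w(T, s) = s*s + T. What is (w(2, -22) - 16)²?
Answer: 220900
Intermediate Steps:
w(T, s) = T + s² (w(T, s) = s² + T = T + s²)
(w(2, -22) - 16)² = ((2 + (-22)²) - 16)² = ((2 + 484) - 16)² = (486 - 16)² = 470² = 220900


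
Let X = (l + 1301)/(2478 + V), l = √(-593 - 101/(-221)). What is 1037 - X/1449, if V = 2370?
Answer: 7284666523/7024752 - I*√7235098/776235096 ≈ 1037.0 - 3.4652e-6*I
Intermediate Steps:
l = 2*I*√7235098/221 (l = √(-593 - 101*(-1/221)) = √(-593 + 101/221) = √(-130952/221) = 2*I*√7235098/221 ≈ 24.342*I)
X = 1301/4848 + I*√7235098/535704 (X = (2*I*√7235098/221 + 1301)/(2478 + 2370) = (1301 + 2*I*√7235098/221)/4848 = (1301 + 2*I*√7235098/221)*(1/4848) = 1301/4848 + I*√7235098/535704 ≈ 0.26836 + 0.0050211*I)
1037 - X/1449 = 1037 - (1301/4848 + I*√7235098/535704)/1449 = 1037 - (1301/7024752 + I*√7235098/776235096) = 1037 + (-1301/7024752 - I*√7235098/776235096) = 7284666523/7024752 - I*√7235098/776235096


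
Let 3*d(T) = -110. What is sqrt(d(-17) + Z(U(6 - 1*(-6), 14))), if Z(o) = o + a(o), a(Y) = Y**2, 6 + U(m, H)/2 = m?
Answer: sqrt(1074)/3 ≈ 10.924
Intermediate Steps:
d(T) = -110/3 (d(T) = (1/3)*(-110) = -110/3)
U(m, H) = -12 + 2*m
Z(o) = o + o**2
sqrt(d(-17) + Z(U(6 - 1*(-6), 14))) = sqrt(-110/3 + (-12 + 2*(6 - 1*(-6)))*(1 + (-12 + 2*(6 - 1*(-6))))) = sqrt(-110/3 + (-12 + 2*(6 + 6))*(1 + (-12 + 2*(6 + 6)))) = sqrt(-110/3 + (-12 + 2*12)*(1 + (-12 + 2*12))) = sqrt(-110/3 + (-12 + 24)*(1 + (-12 + 24))) = sqrt(-110/3 + 12*(1 + 12)) = sqrt(-110/3 + 12*13) = sqrt(-110/3 + 156) = sqrt(358/3) = sqrt(1074)/3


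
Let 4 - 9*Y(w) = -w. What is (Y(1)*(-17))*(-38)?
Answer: 3230/9 ≈ 358.89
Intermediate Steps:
Y(w) = 4/9 + w/9 (Y(w) = 4/9 - (-1)*w/9 = 4/9 + w/9)
(Y(1)*(-17))*(-38) = ((4/9 + (1/9)*1)*(-17))*(-38) = ((4/9 + 1/9)*(-17))*(-38) = ((5/9)*(-17))*(-38) = -85/9*(-38) = 3230/9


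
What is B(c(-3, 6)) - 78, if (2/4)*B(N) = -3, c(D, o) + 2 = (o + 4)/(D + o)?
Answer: -84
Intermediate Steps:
c(D, o) = -2 + (4 + o)/(D + o) (c(D, o) = -2 + (o + 4)/(D + o) = -2 + (4 + o)/(D + o))
B(N) = -6 (B(N) = 2*(-3) = -6)
B(c(-3, 6)) - 78 = -6 - 78 = -84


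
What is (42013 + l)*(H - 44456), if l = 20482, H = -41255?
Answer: -5356508945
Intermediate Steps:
(42013 + l)*(H - 44456) = (42013 + 20482)*(-41255 - 44456) = 62495*(-85711) = -5356508945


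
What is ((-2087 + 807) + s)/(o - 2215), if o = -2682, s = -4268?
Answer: 5548/4897 ≈ 1.1329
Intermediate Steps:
((-2087 + 807) + s)/(o - 2215) = ((-2087 + 807) - 4268)/(-2682 - 2215) = (-1280 - 4268)/(-4897) = -5548*(-1/4897) = 5548/4897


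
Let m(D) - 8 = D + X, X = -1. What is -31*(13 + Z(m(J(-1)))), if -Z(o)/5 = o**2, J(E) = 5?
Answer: 21917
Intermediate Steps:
m(D) = 7 + D (m(D) = 8 + (D - 1) = 8 + (-1 + D) = 7 + D)
Z(o) = -5*o**2
-31*(13 + Z(m(J(-1)))) = -31*(13 - 5*(7 + 5)**2) = -31*(13 - 5*12**2) = -31*(13 - 5*144) = -31*(13 - 720) = -31*(-707) = 21917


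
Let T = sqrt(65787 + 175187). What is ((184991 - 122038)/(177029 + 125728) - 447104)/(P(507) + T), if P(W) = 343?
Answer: 265313053439/213357183 - 5414552111*sqrt(240974)/1493500281 ≈ -536.17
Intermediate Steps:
T = sqrt(240974) ≈ 490.89
((184991 - 122038)/(177029 + 125728) - 447104)/(P(507) + T) = ((184991 - 122038)/(177029 + 125728) - 447104)/(343 + sqrt(240974)) = (62953/302757 - 447104)/(343 + sqrt(240974)) = -135363802775/(302757*(343 + sqrt(240974)))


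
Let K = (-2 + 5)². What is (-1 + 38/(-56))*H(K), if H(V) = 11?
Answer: -517/28 ≈ -18.464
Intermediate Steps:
K = 9 (K = 3² = 9)
(-1 + 38/(-56))*H(K) = (-1 + 38/(-56))*11 = (-1 + 38*(-1/56))*11 = (-1 - 19/28)*11 = -47/28*11 = -517/28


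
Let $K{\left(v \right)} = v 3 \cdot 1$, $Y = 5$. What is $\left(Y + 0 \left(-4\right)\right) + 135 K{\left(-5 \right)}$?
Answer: $-2020$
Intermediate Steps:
$K{\left(v \right)} = 3 v$ ($K{\left(v \right)} = 3 v 1 = 3 v$)
$\left(Y + 0 \left(-4\right)\right) + 135 K{\left(-5 \right)} = \left(5 + 0 \left(-4\right)\right) + 135 \cdot 3 \left(-5\right) = \left(5 + 0\right) + 135 \left(-15\right) = 5 - 2025 = -2020$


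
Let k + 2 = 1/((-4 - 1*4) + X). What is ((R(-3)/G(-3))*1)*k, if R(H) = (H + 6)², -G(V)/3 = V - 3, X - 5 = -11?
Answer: -29/28 ≈ -1.0357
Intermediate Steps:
X = -6 (X = 5 - 11 = -6)
G(V) = 9 - 3*V (G(V) = -3*(V - 3) = -3*(-3 + V) = 9 - 3*V)
R(H) = (6 + H)²
k = -29/14 (k = -2 + 1/((-4 - 1*4) - 6) = -2 + 1/((-4 - 4) - 6) = -2 + 1/(-8 - 6) = -2 + 1/(-14) = -2 - 1/14 = -29/14 ≈ -2.0714)
((R(-3)/G(-3))*1)*k = (((6 - 3)²/(9 - 3*(-3)))*1)*(-29/14) = ((3²/(9 + 9))*1)*(-29/14) = ((9/18)*1)*(-29/14) = ((9*(1/18))*1)*(-29/14) = ((½)*1)*(-29/14) = (½)*(-29/14) = -29/28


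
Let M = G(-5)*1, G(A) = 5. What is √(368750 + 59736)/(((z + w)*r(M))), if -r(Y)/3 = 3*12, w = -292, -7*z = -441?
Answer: √428486/24732 ≈ 0.026467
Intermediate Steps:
z = 63 (z = -⅐*(-441) = 63)
M = 5 (M = 5*1 = 5)
r(Y) = -108 (r(Y) = -9*12 = -3*36 = -108)
√(368750 + 59736)/(((z + w)*r(M))) = √(368750 + 59736)/(((63 - 292)*(-108))) = √428486/((-229*(-108))) = √428486/24732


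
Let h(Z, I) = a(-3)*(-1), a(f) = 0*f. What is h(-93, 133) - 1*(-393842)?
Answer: 393842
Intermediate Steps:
a(f) = 0
h(Z, I) = 0 (h(Z, I) = 0*(-1) = 0)
h(-93, 133) - 1*(-393842) = 0 - 1*(-393842) = 0 + 393842 = 393842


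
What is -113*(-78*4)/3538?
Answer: 17628/1769 ≈ 9.9650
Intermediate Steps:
-113*(-78*4)/3538 = -(-35256)/3538 = -113*(-156/1769) = 17628/1769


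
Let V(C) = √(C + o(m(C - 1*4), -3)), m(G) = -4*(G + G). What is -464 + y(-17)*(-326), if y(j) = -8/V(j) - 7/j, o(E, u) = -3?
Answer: -10170/17 - 1304*I*√5/5 ≈ -598.24 - 583.17*I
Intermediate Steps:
m(G) = -8*G
V(C) = √(-3 + C) (V(C) = √(C - 3) = √(-3 + C))
y(j) = -8/√(-3 + j) - 7/j
-464 + y(-17)*(-326) = -464 + (-8/√(-3 - 17) - 7/(-17))*(-326) = -464 + (-(-4)*I*√5/5 - 7*(-1/17))*(-326) = -464 + (-(-4)*I*√5/5 + 7/17)*(-326) = -464 + (4*I*√5/5 + 7/17)*(-326) = -464 + (7/17 + 4*I*√5/5)*(-326) = -464 + (-2282/17 - 1304*I*√5/5) = -10170/17 - 1304*I*√5/5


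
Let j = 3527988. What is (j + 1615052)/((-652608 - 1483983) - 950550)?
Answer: -5143040/3087141 ≈ -1.6660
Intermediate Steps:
(j + 1615052)/((-652608 - 1483983) - 950550) = (3527988 + 1615052)/((-652608 - 1483983) - 950550) = 5143040/(-2136591 - 950550) = 5143040/(-3087141) = 5143040*(-1/3087141) = -5143040/3087141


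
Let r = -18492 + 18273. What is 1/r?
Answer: -1/219 ≈ -0.0045662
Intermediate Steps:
r = -219
1/r = 1/(-219) = -1/219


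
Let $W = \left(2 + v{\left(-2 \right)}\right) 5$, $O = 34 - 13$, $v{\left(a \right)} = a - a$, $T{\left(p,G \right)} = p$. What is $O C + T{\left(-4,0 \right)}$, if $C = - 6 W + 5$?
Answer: $-1159$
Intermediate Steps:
$v{\left(a \right)} = 0$
$O = 21$ ($O = 34 - 13 = 21$)
$W = 10$ ($W = \left(2 + 0\right) 5 = 2 \cdot 5 = 10$)
$C = -55$ ($C = \left(-6\right) 10 + 5 = -60 + 5 = -55$)
$O C + T{\left(-4,0 \right)} = 21 \left(-55\right) - 4 = -1155 - 4 = -1159$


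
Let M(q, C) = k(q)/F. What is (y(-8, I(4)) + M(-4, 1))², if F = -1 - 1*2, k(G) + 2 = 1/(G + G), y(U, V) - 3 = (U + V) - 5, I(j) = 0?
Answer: 49729/576 ≈ 86.335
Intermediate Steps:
y(U, V) = -2 + U + V (y(U, V) = 3 + ((U + V) - 5) = 3 + (-5 + U + V) = -2 + U + V)
k(G) = -2 + 1/(2*G) (k(G) = -2 + 1/(G + G) = -2 + 1/(2*G))
F = -3 (F = -1 - 2 = -3)
M(q, C) = ⅔ - 1/(6*q) (M(q, C) = (-2 + 1/(2*q))/(-3) = (-2 + 1/(2*q))*(-⅓) = ⅔ - 1/(6*q))
(y(-8, I(4)) + M(-4, 1))² = ((-2 - 8 + 0) + (⅙)*(-1 + 4*(-4))/(-4))² = (-10 + (⅙)*(-¼)*(-1 - 16))² = (-10 + (⅙)*(-¼)*(-17))² = (-10 + 17/24)² = (-223/24)² = 49729/576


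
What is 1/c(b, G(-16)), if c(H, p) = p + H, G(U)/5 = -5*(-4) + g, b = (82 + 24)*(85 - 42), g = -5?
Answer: 1/4633 ≈ 0.00021584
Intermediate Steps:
b = 4558 (b = 106*43 = 4558)
G(U) = 75 (G(U) = 5*(-5*(-4) - 5) = 5*(20 - 5) = 5*15 = 75)
c(H, p) = H + p
1/c(b, G(-16)) = 1/(4558 + 75) = 1/4633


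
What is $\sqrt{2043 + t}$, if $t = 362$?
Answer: $\sqrt{2405} \approx 49.041$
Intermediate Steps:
$\sqrt{2043 + t} = \sqrt{2043 + 362} = \sqrt{2405}$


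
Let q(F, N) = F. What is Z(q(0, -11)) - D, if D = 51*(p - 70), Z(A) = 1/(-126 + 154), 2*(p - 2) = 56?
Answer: 57121/28 ≈ 2040.0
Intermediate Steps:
p = 30 (p = 2 + (1/2)*56 = 2 + 28 = 30)
Z(A) = 1/28
D = -2040 (D = 51*(30 - 70) = 51*(-40) = -2040)
Z(q(0, -11)) - D = 1/28 - 1*(-2040) = 1/28 + 2040 = 57121/28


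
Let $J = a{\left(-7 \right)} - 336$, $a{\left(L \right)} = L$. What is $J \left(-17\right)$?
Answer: $5831$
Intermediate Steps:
$J = -343$ ($J = -7 - 336 = -343$)
$J \left(-17\right) = \left(-343\right) \left(-17\right) = 5831$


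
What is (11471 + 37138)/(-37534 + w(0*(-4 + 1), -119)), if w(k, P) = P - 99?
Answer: -1473/1144 ≈ -1.2876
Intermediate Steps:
w(k, P) = -99 + P
(11471 + 37138)/(-37534 + w(0*(-4 + 1), -119)) = (11471 + 37138)/(-37534 + (-99 - 119)) = 48609/(-37534 - 218) = 48609/(-37752) = 48609*(-1/37752) = -1473/1144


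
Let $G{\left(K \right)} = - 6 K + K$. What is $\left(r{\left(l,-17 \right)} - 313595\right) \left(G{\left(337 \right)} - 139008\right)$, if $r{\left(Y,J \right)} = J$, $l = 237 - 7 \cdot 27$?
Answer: $44123013116$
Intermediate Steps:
$l = 48$ ($l = 237 - 189 = 48$)
$G{\left(K \right)} = - 5 K$
$\left(r{\left(l,-17 \right)} - 313595\right) \left(G{\left(337 \right)} - 139008\right) = \left(-17 - 313595\right) \left(\left(-5\right) 337 - 139008\right) = - 313612 \left(-1685 - 139008\right) = \left(-313612\right) \left(-140693\right) = 44123013116$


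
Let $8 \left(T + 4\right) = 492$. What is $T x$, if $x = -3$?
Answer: $- \frac{345}{2} \approx -172.5$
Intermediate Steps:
$T = \frac{115}{2}$ ($T = -4 + \frac{1}{8} \cdot 492 = -4 + \frac{123}{2} = \frac{115}{2} \approx 57.5$)
$T x = \frac{115}{2} \left(-3\right) = - \frac{345}{2}$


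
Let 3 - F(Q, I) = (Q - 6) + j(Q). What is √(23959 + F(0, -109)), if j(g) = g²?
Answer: 4*√1498 ≈ 154.82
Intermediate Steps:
F(Q, I) = 9 - Q - Q² (F(Q, I) = 3 - ((Q - 6) + Q²) = 3 - ((-6 + Q) + Q²) = 3 - (-6 + Q + Q²) = 3 + (6 - Q - Q²) = 9 - Q - Q²)
√(23959 + F(0, -109)) = √(23959 + (9 - 1*0 - 1*0²)) = √(23959 + (9 + 0 - 1*0)) = √(23959 + (9 + 0 + 0)) = √(23959 + 9) = √23968 = 4*√1498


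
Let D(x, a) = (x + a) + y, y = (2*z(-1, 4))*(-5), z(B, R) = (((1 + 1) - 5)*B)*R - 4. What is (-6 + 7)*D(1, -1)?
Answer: -80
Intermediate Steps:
z(B, R) = -4 - 3*B*R (z(B, R) = ((2 - 5)*B)*R - 4 = (-3*B)*R - 4 = -3*B*R - 4 = -4 - 3*B*R)
y = -80 (y = (2*(-4 - 3*(-1)*4))*(-5) = (2*(-4 + 12))*(-5) = (2*8)*(-5) = 16*(-5) = -80)
D(x, a) = -80 + a + x (D(x, a) = (x + a) - 80 = (a + x) - 80 = -80 + a + x)
(-6 + 7)*D(1, -1) = (-6 + 7)*(-80 - 1 + 1) = 1*(-80) = -80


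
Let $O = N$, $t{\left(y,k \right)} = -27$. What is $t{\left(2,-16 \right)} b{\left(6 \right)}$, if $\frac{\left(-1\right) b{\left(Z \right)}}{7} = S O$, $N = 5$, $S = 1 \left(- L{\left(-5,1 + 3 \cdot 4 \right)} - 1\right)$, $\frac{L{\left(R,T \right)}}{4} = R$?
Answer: $17955$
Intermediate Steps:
$L{\left(R,T \right)} = 4 R$
$S = 19$ ($S = 1 \left(- 4 \left(-5\right) - 1\right) = 1 \left(\left(-1\right) \left(-20\right) - 1\right) = 1 \left(20 - 1\right) = 1 \cdot 19 = 19$)
$O = 5$
$b{\left(Z \right)} = -665$ ($b{\left(Z \right)} = - 7 \cdot 19 \cdot 5 = \left(-7\right) 95 = -665$)
$t{\left(2,-16 \right)} b{\left(6 \right)} = \left(-27\right) \left(-665\right) = 17955$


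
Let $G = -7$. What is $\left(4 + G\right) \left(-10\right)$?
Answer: $30$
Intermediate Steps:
$\left(4 + G\right) \left(-10\right) = \left(4 - 7\right) \left(-10\right) = \left(-3\right) \left(-10\right) = 30$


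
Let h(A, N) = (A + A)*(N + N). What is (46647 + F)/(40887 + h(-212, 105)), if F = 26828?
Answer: -73475/48153 ≈ -1.5259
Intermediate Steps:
h(A, N) = 4*A*N (h(A, N) = (2*A)*(2*N) = 4*A*N)
(46647 + F)/(40887 + h(-212, 105)) = (46647 + 26828)/(40887 + 4*(-212)*105) = 73475/(40887 - 89040) = 73475/(-48153) = 73475*(-1/48153) = -73475/48153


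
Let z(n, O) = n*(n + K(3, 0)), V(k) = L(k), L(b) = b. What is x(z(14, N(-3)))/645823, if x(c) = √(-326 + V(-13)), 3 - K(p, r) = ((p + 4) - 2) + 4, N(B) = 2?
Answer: I*√339/645823 ≈ 2.8509e-5*I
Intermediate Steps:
V(k) = k
K(p, r) = -3 - p (K(p, r) = 3 - (((p + 4) - 2) + 4) = 3 - (((4 + p) - 2) + 4) = 3 - ((2 + p) + 4) = 3 - (6 + p) = 3 + (-6 - p) = -3 - p)
z(n, O) = n*(-6 + n) (z(n, O) = n*(n + (-3 - 1*3)) = n*(n + (-3 - 3)) = n*(n - 6) = n*(-6 + n))
x(c) = I*√339 (x(c) = √(-326 - 13) = √(-339) = I*√339)
x(z(14, N(-3)))/645823 = (I*√339)/645823 = (I*√339)*(1/645823) = I*√339/645823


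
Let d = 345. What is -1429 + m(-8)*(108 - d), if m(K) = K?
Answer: 467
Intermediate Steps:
-1429 + m(-8)*(108 - d) = -1429 - 8*(108 - 1*345) = -1429 - 8*(108 - 345) = -1429 - 8*(-237) = -1429 + 1896 = 467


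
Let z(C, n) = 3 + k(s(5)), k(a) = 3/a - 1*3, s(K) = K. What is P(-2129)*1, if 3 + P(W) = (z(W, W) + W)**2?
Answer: 113252089/25 ≈ 4.5301e+6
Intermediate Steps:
k(a) = -3 + 3/a (k(a) = 3/a - 3 = -3 + 3/a)
z(C, n) = 3/5 (z(C, n) = 3 + (-3 + 3/5) = 3 - 12/5 = 3/5)
P(W) = -3 + (3/5 + W)**2
P(-2129)*1 = (-3 + (3 + 5*(-2129))**2/25)*1 = (-3 + (3 - 10645)**2/25)*1 = (-3 + (1/25)*(-10642)**2)*1 = (-3 + (1/25)*113252164)*1 = (-3 + 113252164/25)*1 = (113252089/25)*1 = 113252089/25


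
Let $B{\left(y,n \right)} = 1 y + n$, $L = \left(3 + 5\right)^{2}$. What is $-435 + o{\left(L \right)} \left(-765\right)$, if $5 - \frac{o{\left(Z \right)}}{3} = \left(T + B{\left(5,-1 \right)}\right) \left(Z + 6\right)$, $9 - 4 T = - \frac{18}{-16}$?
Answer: $\frac{15151515}{16} \approx 9.4697 \cdot 10^{5}$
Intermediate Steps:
$T = \frac{63}{32}$ ($T = \frac{9}{4} - \frac{\left(-18\right) \frac{1}{-16}}{4} = \frac{9}{4} - \frac{\left(-18\right) \left(- \frac{1}{16}\right)}{4} = \frac{9}{4} - \frac{9}{32} = \frac{63}{32} \approx 1.9688$)
$L = 64$ ($L = 8^{2} = 64$)
$B{\left(y,n \right)} = n + y$ ($B{\left(y,n \right)} = y + n = n + y$)
$o{\left(Z \right)} = - \frac{1479}{16} - \frac{573 Z}{32}$ ($o{\left(Z \right)} = 15 - 3 \left(\frac{63}{32} + \left(-1 + 5\right)\right) \left(Z + 6\right) = 15 - 3 \left(\frac{63}{32} + 4\right) \left(6 + Z\right) = 15 - 3 \frac{191 \left(6 + Z\right)}{32} = 15 - 3 \left(\frac{573}{16} + \frac{191 Z}{32}\right) = 15 - \left(\frac{1719}{16} + \frac{573 Z}{32}\right) = - \frac{1479}{16} - \frac{573 Z}{32}$)
$-435 + o{\left(L \right)} \left(-765\right) = -435 + \left(- \frac{1479}{16} - 1146\right) \left(-765\right) = -435 - - \frac{15158475}{16} = -435 + \frac{15158475}{16} = \frac{15151515}{16}$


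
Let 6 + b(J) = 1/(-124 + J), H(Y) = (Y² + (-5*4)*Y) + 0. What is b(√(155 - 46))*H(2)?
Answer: 1100712/5089 + 12*√109/5089 ≈ 216.32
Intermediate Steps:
H(Y) = Y² - 20*Y (H(Y) = (Y² - 20*Y) + 0 = Y² - 20*Y)
b(J) = -6 + 1/(-124 + J)
b(√(155 - 46))*H(2) = ((745 - 6*√(155 - 46))/(-124 + √(155 - 46)))*(2*(-20 + 2)) = ((745 - 6*√109)/(-124 + √109))*(2*(-18)) = ((745 - 6*√109)/(-124 + √109))*(-36) = -36*(745 - 6*√109)/(-124 + √109)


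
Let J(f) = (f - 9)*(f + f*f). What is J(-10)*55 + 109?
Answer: -93941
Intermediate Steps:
J(f) = (-9 + f)*(f + f²)
J(-10)*55 + 109 = -10*(-9 + (-10)² - 8*(-10))*55 + 109 = -10*(-9 + 100 + 80)*55 + 109 = -10*171*55 + 109 = -1710*55 + 109 = -94050 + 109 = -93941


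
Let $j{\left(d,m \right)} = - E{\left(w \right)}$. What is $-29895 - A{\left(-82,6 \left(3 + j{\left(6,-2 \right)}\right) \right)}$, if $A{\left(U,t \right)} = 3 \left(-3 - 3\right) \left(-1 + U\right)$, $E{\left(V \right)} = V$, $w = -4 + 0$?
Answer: $-31389$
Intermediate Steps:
$w = -4$
$j{\left(d,m \right)} = 4$ ($j{\left(d,m \right)} = \left(-1\right) \left(-4\right) = 4$)
$A{\left(U,t \right)} = 18 - 18 U$ ($A{\left(U,t \right)} = 3 \left(-6\right) \left(-1 + U\right) = - 18 \left(-1 + U\right) = 18 - 18 U$)
$-29895 - A{\left(-82,6 \left(3 + j{\left(6,-2 \right)}\right) \right)} = -29895 - \left(18 - -1476\right) = -29895 - \left(18 + 1476\right) = -29895 - 1494 = -31389$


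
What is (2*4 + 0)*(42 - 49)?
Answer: -56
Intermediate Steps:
(2*4 + 0)*(42 - 49) = (8 + 0)*(-7) = 8*(-7) = -56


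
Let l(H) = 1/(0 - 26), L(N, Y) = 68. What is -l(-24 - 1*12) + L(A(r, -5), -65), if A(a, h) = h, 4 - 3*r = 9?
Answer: 1769/26 ≈ 68.038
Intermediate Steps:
r = -5/3 (r = 4/3 - 1/3*9 = 4/3 - 3 = -5/3 ≈ -1.6667)
l(H) = -1/26 (l(H) = 1/(-26) = -1/26)
-l(-24 - 1*12) + L(A(r, -5), -65) = -1*(-1/26) + 68 = 1/26 + 68 = 1769/26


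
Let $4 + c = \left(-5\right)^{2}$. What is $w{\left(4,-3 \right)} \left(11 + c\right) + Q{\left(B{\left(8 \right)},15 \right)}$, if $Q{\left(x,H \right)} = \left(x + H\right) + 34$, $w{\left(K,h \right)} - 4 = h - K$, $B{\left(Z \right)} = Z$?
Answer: $-39$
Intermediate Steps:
$w{\left(K,h \right)} = 4 + h - K$ ($w{\left(K,h \right)} = 4 - \left(K - h\right) = 4 + h - K$)
$Q{\left(x,H \right)} = 34 + H + x$ ($Q{\left(x,H \right)} = \left(H + x\right) + 34 = 34 + H + x$)
$c = 21$ ($c = -4 + \left(-5\right)^{2} = -4 + 25 = 21$)
$w{\left(4,-3 \right)} \left(11 + c\right) + Q{\left(B{\left(8 \right)},15 \right)} = \left(4 - 3 - 4\right) \left(11 + 21\right) + \left(34 + 15 + 8\right) = \left(4 - 3 - 4\right) 32 + 57 = \left(-3\right) 32 + 57 = -96 + 57 = -39$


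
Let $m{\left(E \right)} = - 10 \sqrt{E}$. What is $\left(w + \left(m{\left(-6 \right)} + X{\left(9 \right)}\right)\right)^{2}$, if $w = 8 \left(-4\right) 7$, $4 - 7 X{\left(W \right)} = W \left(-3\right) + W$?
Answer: $\frac{2360716}{49} + \frac{30920 i \sqrt{6}}{7} \approx 48178.0 + 10820.0 i$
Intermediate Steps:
$X{\left(W \right)} = \frac{4}{7} + \frac{2 W}{7}$ ($X{\left(W \right)} = \frac{4}{7} - \frac{W \left(-3\right) + W}{7} = \frac{4}{7} - \frac{- 3 W + W}{7} = \frac{4}{7} - \frac{\left(-2\right) W}{7} = \frac{4}{7} + \frac{2 W}{7}$)
$w = -224$ ($w = \left(-32\right) 7 = -224$)
$\left(w + \left(m{\left(-6 \right)} + X{\left(9 \right)}\right)\right)^{2} = \left(-224 + \left(- 10 \sqrt{-6} + \left(\frac{4}{7} + \frac{2}{7} \cdot 9\right)\right)\right)^{2} = \left(-224 + \left(- 10 i \sqrt{6} + \left(\frac{4}{7} + \frac{18}{7}\right)\right)\right)^{2} = \left(-224 + \left(- 10 i \sqrt{6} + \frac{22}{7}\right)\right)^{2} = \left(-224 + \left(\frac{22}{7} - 10 i \sqrt{6}\right)\right)^{2} = \left(- \frac{1546}{7} - 10 i \sqrt{6}\right)^{2}$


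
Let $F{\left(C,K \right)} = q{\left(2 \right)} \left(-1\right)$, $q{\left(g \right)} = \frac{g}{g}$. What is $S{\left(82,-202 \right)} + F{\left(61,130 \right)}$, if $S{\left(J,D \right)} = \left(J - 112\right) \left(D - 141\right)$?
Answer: $10289$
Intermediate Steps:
$S{\left(J,D \right)} = \left(-141 + D\right) \left(-112 + J\right)$ ($S{\left(J,D \right)} = \left(-112 + J\right) \left(-141 + D\right) = \left(-141 + D\right) \left(-112 + J\right)$)
$q{\left(g \right)} = 1$
$F{\left(C,K \right)} = -1$ ($F{\left(C,K \right)} = 1 \left(-1\right) = -1$)
$S{\left(82,-202 \right)} + F{\left(61,130 \right)} = \left(15792 - 11562 - -22624 - 16564\right) - 1 = \left(15792 - 11562 + 22624 - 16564\right) - 1 = 10290 - 1 = 10289$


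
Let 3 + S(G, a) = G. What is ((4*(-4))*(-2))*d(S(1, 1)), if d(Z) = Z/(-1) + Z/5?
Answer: 256/5 ≈ 51.200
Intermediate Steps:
S(G, a) = -3 + G
d(Z) = -4*Z/5 (d(Z) = Z*(-1) + Z*(1/5) = -Z + Z/5 = -4*Z/5)
((4*(-4))*(-2))*d(S(1, 1)) = ((4*(-4))*(-2))*(-4*(-3 + 1)/5) = (-16*(-2))*(-4/5*(-2)) = 32*(8/5) = 256/5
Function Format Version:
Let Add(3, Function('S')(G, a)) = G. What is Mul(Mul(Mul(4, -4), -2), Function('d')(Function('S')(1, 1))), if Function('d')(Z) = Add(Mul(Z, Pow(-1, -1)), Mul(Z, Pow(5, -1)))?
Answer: Rational(256, 5) ≈ 51.200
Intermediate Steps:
Function('S')(G, a) = Add(-3, G)
Function('d')(Z) = Mul(Rational(-4, 5), Z) (Function('d')(Z) = Add(Mul(Z, -1), Mul(Z, Rational(1, 5))) = Add(Mul(-1, Z), Mul(Rational(1, 5), Z)) = Mul(Rational(-4, 5), Z))
Mul(Mul(Mul(4, -4), -2), Function('d')(Function('S')(1, 1))) = Mul(Mul(Mul(4, -4), -2), Mul(Rational(-4, 5), Add(-3, 1))) = Mul(Mul(-16, -2), Mul(Rational(-4, 5), -2)) = Mul(32, Rational(8, 5)) = Rational(256, 5)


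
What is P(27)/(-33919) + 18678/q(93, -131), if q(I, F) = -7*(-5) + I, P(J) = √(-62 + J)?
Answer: 9339/64 - I*√35/33919 ≈ 145.92 - 0.00017442*I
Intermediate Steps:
q(I, F) = 35 + I
P(27)/(-33919) + 18678/q(93, -131) = √(-62 + 27)/(-33919) + 18678/(35 + 93) = √(-35)*(-1/33919) + 18678/128 = (I*√35)*(-1/33919) + 18678*(1/128) = -I*√35/33919 + 9339/64 = 9339/64 - I*√35/33919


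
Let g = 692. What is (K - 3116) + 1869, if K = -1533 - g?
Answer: -3472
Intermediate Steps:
K = -2225 (K = -1533 - 1*692 = -1533 - 692 = -2225)
(K - 3116) + 1869 = (-2225 - 3116) + 1869 = -5341 + 1869 = -3472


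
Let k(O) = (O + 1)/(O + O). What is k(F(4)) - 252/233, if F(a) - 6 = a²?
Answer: -5729/10252 ≈ -0.55882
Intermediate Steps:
F(a) = 6 + a²
k(O) = (1 + O)/(2*O) (k(O) = (1 + O)/((2*O)) = (1 + O)*(1/(2*O)) = (1 + O)/(2*O))
k(F(4)) - 252/233 = (1 + (6 + 4²))/(2*(6 + 4²)) - 252/233 = (1 + (6 + 16))/(2*(6 + 16)) - 252*1/233 = (½)*(1 + 22)/22 - 252/233 = (½)*(1/22)*23 - 252/233 = 23/44 - 252/233 = -5729/10252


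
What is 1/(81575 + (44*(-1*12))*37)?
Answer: 1/62039 ≈ 1.6119e-5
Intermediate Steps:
1/(81575 + (44*(-1*12))*37) = 1/(81575 + (44*(-12))*37) = 1/(81575 - 528*37) = 1/(81575 - 19536) = 1/62039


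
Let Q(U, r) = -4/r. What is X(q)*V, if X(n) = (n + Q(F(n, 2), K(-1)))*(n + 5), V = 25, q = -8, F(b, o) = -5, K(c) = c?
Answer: 300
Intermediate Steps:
X(n) = (4 + n)*(5 + n) (X(n) = (n - 4/(-1))*(n + 5) = (n - 4*(-1))*(5 + n) = (n + 4)*(5 + n) = (4 + n)*(5 + n))
X(q)*V = (20 + (-8)**2 + 9*(-8))*25 = (20 + 64 - 72)*25 = 12*25 = 300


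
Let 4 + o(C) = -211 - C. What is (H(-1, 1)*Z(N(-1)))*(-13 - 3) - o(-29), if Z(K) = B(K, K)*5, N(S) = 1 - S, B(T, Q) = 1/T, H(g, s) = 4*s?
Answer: 26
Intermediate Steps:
o(C) = -215 - C (o(C) = -4 + (-211 - C) = -215 - C)
Z(K) = 5/K
(H(-1, 1)*Z(N(-1)))*(-13 - 3) - o(-29) = ((4*1)*(5/(1 - 1*(-1))))*(-13 - 3) - (-215 - 1*(-29)) = (4*(5/(1 + 1)))*(-16) - (-215 + 29) = (4*(5/2))*(-16) - 1*(-186) = (4*(5*(½)))*(-16) + 186 = (4*(5/2))*(-16) + 186 = 10*(-16) + 186 = -160 + 186 = 26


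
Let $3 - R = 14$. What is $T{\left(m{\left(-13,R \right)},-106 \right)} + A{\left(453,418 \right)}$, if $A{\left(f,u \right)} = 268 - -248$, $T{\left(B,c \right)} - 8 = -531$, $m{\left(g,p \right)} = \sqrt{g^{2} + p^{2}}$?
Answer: $-7$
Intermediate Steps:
$R = -11$ ($R = 3 - 14 = -11$)
$T{\left(B,c \right)} = -523$ ($T{\left(B,c \right)} = 8 - 531 = -523$)
$A{\left(f,u \right)} = 516$ ($A{\left(f,u \right)} = 268 + 248 = 516$)
$T{\left(m{\left(-13,R \right)},-106 \right)} + A{\left(453,418 \right)} = -523 + 516 = -7$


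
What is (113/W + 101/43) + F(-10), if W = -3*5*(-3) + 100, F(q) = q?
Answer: -42846/6235 ≈ -6.8718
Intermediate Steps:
W = 145 (W = -15*(-3) + 100 = 45 + 100 = 145)
(113/W + 101/43) + F(-10) = (113/145 + 101/43) - 10 = 19504/6235 - 10 = -42846/6235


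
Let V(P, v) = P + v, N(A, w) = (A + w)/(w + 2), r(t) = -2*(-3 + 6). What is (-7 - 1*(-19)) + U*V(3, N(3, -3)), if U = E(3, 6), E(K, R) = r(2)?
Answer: -6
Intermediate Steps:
r(t) = -6 (r(t) = -2*3 = -6)
E(K, R) = -6
N(A, w) = (A + w)/(2 + w)
U = -6
(-7 - 1*(-19)) + U*V(3, N(3, -3)) = (-7 - 1*(-19)) - 6*(3 + (3 - 3)/(2 - 3)) = (-7 + 19) - 6*(3 + 0/(-1)) = 12 - 6*(3 - 1*0) = 12 - 6*(3 + 0) = 12 - 6*3 = 12 - 18 = -6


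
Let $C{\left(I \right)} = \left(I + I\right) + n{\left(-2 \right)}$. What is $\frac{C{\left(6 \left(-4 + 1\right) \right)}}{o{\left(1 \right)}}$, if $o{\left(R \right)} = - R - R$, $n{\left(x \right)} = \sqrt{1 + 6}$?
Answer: $18 - \frac{\sqrt{7}}{2} \approx 16.677$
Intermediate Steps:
$n{\left(x \right)} = \sqrt{7}$
$o{\left(R \right)} = - 2 R$
$C{\left(I \right)} = \sqrt{7} + 2 I$ ($C{\left(I \right)} = \left(I + I\right) + \sqrt{7} = 2 I + \sqrt{7} = \sqrt{7} + 2 I$)
$\frac{C{\left(6 \left(-4 + 1\right) \right)}}{o{\left(1 \right)}} = \frac{\sqrt{7} + 2 \cdot 6 \left(-4 + 1\right)}{\left(-2\right) 1} = \frac{\sqrt{7} + 2 \cdot 6 \left(-3\right)}{-2} = \left(\sqrt{7} + 2 \left(-18\right)\right) \left(- \frac{1}{2}\right) = \left(\sqrt{7} - 36\right) \left(- \frac{1}{2}\right) = \left(-36 + \sqrt{7}\right) \left(- \frac{1}{2}\right) = 18 - \frac{\sqrt{7}}{2}$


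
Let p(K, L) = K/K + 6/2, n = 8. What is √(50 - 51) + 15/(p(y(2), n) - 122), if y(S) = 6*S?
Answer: -15/118 + I ≈ -0.12712 + 1.0*I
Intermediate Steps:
p(K, L) = 4 (p(K, L) = 1 + 6*(½) = 1 + 3 = 4)
√(50 - 51) + 15/(p(y(2), n) - 122) = √(50 - 51) + 15/(4 - 122) = √(-1) + 15/(-118) = I - 1/118*15 = I - 15/118 = -15/118 + I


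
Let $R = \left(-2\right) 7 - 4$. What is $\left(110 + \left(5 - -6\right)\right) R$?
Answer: $-2178$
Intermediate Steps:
$R = -18$ ($R = -14 - 4 = -18$)
$\left(110 + \left(5 - -6\right)\right) R = \left(110 + \left(5 - -6\right)\right) \left(-18\right) = \left(110 + \left(5 + 6\right)\right) \left(-18\right) = \left(110 + 11\right) \left(-18\right) = 121 \left(-18\right) = -2178$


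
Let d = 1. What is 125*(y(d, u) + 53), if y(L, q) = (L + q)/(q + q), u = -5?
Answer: 6675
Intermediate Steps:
y(L, q) = (L + q)/(2*q) (y(L, q) = (L + q)/((2*q)) = (L + q)*(1/(2*q)) = (L + q)/(2*q))
125*(y(d, u) + 53) = 125*((½)*(1 - 5)/(-5) + 53) = 125*((½)*(-⅕)*(-4) + 53) = 125*(⅖ + 53) = 125*(267/5) = 6675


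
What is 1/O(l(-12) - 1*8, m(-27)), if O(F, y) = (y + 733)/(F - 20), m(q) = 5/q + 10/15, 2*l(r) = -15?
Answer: -1917/39608 ≈ -0.048399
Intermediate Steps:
l(r) = -15/2 (l(r) = (½)*(-15) = -15/2)
m(q) = ⅔ + 5/q (m(q) = 5/q + 10*(1/15) = 5/q + ⅔ = ⅔ + 5/q)
O(F, y) = (733 + y)/(-20 + F)
1/O(l(-12) - 1*8, m(-27)) = 1/((733 + (⅔ + 5/(-27)))/(-20 + (-15/2 - 1*8))) = 1/((733 + (⅔ + 5*(-1/27)))/(-20 + (-15/2 - 8))) = 1/((733 + (⅔ - 5/27))/(-20 - 31/2)) = 1/((733 + 13/27)/(-71/2)) = 1/(-2/71*19804/27) = 1/(-39608/1917) = -1917/39608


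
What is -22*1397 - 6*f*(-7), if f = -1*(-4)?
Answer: -30566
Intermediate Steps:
f = 4
-22*1397 - 6*f*(-7) = -22*1397 - 6*4*(-7) = -30734 - 24*(-7) = -30734 + 168 = -30566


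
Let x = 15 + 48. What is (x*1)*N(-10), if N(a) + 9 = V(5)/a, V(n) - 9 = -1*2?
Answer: -6111/10 ≈ -611.10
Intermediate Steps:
V(n) = 7 (V(n) = 9 - 1*2 = 9 - 2 = 7)
x = 63
N(a) = -9 + 7/a
(x*1)*N(-10) = (63*1)*(-9 + 7/(-10)) = 63*(-9 + 7*(-1/10)) = 63*(-9 - 7/10) = 63*(-97/10) = -6111/10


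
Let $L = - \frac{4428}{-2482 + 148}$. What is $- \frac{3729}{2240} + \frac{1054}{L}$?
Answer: $\frac{457830719}{826560} \approx 553.9$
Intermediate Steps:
$L = \frac{738}{389}$ ($L = - \frac{4428}{-2334} = \left(-4428\right) \left(- \frac{1}{2334}\right) = \frac{738}{389} \approx 1.8972$)
$- \frac{3729}{2240} + \frac{1054}{L} = - \frac{3729}{2240} + \frac{1054}{\frac{738}{389}} = \left(-3729\right) \frac{1}{2240} + 1054 \cdot \frac{389}{738} = - \frac{3729}{2240} + \frac{205003}{369} = \frac{457830719}{826560}$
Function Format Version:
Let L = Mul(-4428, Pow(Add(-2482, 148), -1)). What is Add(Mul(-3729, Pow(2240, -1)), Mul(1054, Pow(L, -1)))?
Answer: Rational(457830719, 826560) ≈ 553.90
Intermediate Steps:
L = Rational(738, 389) (L = Mul(-4428, Pow(-2334, -1)) = Mul(-4428, Rational(-1, 2334)) = Rational(738, 389) ≈ 1.8972)
Add(Mul(-3729, Pow(2240, -1)), Mul(1054, Pow(L, -1))) = Add(Mul(-3729, Pow(2240, -1)), Mul(1054, Pow(Rational(738, 389), -1))) = Add(Mul(-3729, Rational(1, 2240)), Mul(1054, Rational(389, 738))) = Add(Rational(-3729, 2240), Rational(205003, 369)) = Rational(457830719, 826560)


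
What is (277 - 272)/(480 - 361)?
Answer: 5/119 ≈ 0.042017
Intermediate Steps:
(277 - 272)/(480 - 361) = 5/119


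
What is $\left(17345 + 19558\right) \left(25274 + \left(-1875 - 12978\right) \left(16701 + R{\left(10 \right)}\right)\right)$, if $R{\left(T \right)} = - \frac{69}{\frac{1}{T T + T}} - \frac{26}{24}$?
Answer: $- \frac{19969588785519}{4} \approx -4.9924 \cdot 10^{12}$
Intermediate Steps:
$R{\left(T \right)} = - \frac{13}{12} - 69 T - 69 T^{2}$ ($R{\left(T \right)} = - \frac{69}{\frac{1}{T^{2} + T}} - \frac{13}{12} = - \frac{69}{\frac{1}{T + T^{2}}} - \frac{13}{12} = - 69 \left(T + T^{2}\right) - \frac{13}{12} = \left(- 69 T - 69 T^{2}\right) - \frac{13}{12} = - \frac{13}{12} - 69 T - 69 T^{2}$)
$\left(17345 + 19558\right) \left(25274 + \left(-1875 - 12978\right) \left(16701 + R{\left(10 \right)}\right)\right) = \left(17345 + 19558\right) \left(25274 + \left(-1875 - 12978\right) \left(16701 - \left(\frac{8293}{12} + 6900\right)\right)\right) = 36903 \left(25274 - 14853 \left(16701 - \frac{91093}{12}\right)\right) = 36903 \left(25274 - \frac{541238369}{4}\right) = 36903 \left(- \frac{541137273}{4}\right) = - \frac{19969588785519}{4}$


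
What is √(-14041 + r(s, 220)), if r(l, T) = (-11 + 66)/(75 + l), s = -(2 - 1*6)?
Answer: 8*I*√1369149/79 ≈ 118.49*I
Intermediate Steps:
s = 4 (s = -(2 - 6) = -1*(-4) = 4)
r(l, T) = 55/(75 + l)
√(-14041 + r(s, 220)) = √(-14041 + 55/(75 + 4)) = √(-14041 + 55/79) = √(-1109184/79) = 8*I*√1369149/79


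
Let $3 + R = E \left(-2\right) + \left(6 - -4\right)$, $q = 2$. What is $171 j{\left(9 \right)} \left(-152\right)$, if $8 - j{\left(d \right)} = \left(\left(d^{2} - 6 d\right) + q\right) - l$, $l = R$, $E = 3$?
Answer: $519840$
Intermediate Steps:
$R = 1$ ($R = -3 + \left(3 \left(-2\right) + \left(6 - -4\right)\right) = -3 + \left(-6 + \left(6 + 4\right)\right) = -3 + \left(-6 + 10\right) = -3 + 4 = 1$)
$l = 1$
$j{\left(d \right)} = 7 - d^{2} + 6 d$ ($j{\left(d \right)} = 8 - \left(\left(\left(d^{2} - 6 d\right) + 2\right) - 1\right) = 8 - \left(\left(2 + d^{2} - 6 d\right) - 1\right) = 8 - \left(1 + d^{2} - 6 d\right) = 7 - d^{2} + 6 d$)
$171 j{\left(9 \right)} \left(-152\right) = 171 \left(7 - 9^{2} + 6 \cdot 9\right) \left(-152\right) = 171 \left(7 - 81 + 54\right) \left(-152\right) = 171 \left(-20\right) \left(-152\right) = \left(-3420\right) \left(-152\right) = 519840$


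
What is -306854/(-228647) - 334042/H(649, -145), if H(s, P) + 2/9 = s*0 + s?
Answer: -685607590060/1335069833 ≈ -513.54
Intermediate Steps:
H(s, P) = -2/9 + s (H(s, P) = -2/9 + (s*0 + s) = -2/9 + (0 + s) = -2/9 + s)
-306854/(-228647) - 334042/H(649, -145) = -306854/(-228647) - 334042/(-2/9 + 649) = -306854*(-1/228647) - 334042/5839/9 = 306854/228647 - 334042*9/5839 = 306854/228647 - 3006378/5839 = -685607590060/1335069833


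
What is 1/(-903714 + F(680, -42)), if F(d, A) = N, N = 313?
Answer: -1/903401 ≈ -1.1069e-6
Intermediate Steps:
F(d, A) = 313
1/(-903714 + F(680, -42)) = 1/(-903714 + 313) = 1/(-903401) = -1/903401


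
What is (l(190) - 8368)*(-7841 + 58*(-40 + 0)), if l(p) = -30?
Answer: 85332078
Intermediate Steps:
(l(190) - 8368)*(-7841 + 58*(-40 + 0)) = (-30 - 8368)*(-7841 + 58*(-40 + 0)) = -8398*(-7841 + 58*(-40)) = -8398*(-7841 - 2320) = -8398*(-10161) = 85332078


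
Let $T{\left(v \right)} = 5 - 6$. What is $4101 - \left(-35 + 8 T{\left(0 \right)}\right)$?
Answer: $4144$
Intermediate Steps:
$T{\left(v \right)} = -1$ ($T{\left(v \right)} = 5 - 6 = -1$)
$4101 - \left(-35 + 8 T{\left(0 \right)}\right) = 4101 + \left(\left(-8\right) \left(-1\right) + 35\right) = 4101 + \left(8 + 35\right) = 4101 + 43 = 4144$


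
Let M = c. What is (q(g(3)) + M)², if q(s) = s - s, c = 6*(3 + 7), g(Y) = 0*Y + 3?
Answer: 3600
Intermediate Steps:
g(Y) = 3 (g(Y) = 0 + 3 = 3)
c = 60 (c = 6*10 = 60)
q(s) = 0
M = 60
(q(g(3)) + M)² = (0 + 60)² = 60² = 3600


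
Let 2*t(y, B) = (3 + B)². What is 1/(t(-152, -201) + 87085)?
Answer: 1/106687 ≈ 9.3732e-6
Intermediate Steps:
t(y, B) = (3 + B)²/2
1/(t(-152, -201) + 87085) = 1/((3 - 201)²/2 + 87085) = 1/((½)*(-198)² + 87085) = 1/((½)*39204 + 87085) = 1/(19602 + 87085) = 1/106687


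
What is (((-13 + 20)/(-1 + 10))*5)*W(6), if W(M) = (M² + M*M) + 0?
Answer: 280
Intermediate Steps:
W(M) = 2*M² (W(M) = (M² + M²) + 0 = 2*M² + 0 = 2*M²)
(((-13 + 20)/(-1 + 10))*5)*W(6) = (((-13 + 20)/(-1 + 10))*5)*(2*6²) = ((7/9)*5)*(2*36) = ((7*(⅑))*5)*72 = ((7/9)*5)*72 = (35/9)*72 = 280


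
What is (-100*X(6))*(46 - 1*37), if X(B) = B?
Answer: -5400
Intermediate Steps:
(-100*X(6))*(46 - 1*37) = (-100*6)*(46 - 1*37) = -600*(46 - 37) = -600*9 = -5400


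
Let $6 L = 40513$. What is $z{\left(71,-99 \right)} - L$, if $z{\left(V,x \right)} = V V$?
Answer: $- \frac{10267}{6} \approx -1711.2$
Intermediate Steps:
$L = \frac{40513}{6}$ ($L = \frac{1}{6} \cdot 40513 = \frac{40513}{6} \approx 6752.2$)
$z{\left(V,x \right)} = V^{2}$
$z{\left(71,-99 \right)} - L = 71^{2} - \frac{40513}{6} = 5041 - \frac{40513}{6} = - \frac{10267}{6}$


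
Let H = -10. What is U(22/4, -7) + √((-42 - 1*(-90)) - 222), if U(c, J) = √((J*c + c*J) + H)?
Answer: I*(√87 + √174) ≈ 22.518*I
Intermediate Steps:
U(c, J) = √(-10 + 2*J*c) (U(c, J) = √((J*c + c*J) - 10) = √((J*c + J*c) - 10) = √(2*J*c - 10) = √(-10 + 2*J*c))
U(22/4, -7) + √((-42 - 1*(-90)) - 222) = √(-10 + 2*(-7)*(22/4)) + √((-42 - 1*(-90)) - 222) = √(-10 + 2*(-7)*(22*(¼))) + √((-42 + 90) - 222) = √(-10 + 2*(-7)*(11/2)) + √(48 - 222) = √(-10 - 77) + √(-174) = √(-87) + I*√174 = I*√87 + I*√174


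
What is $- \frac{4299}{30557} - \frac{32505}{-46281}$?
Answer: $\frac{264764422}{471402839} \approx 0.56165$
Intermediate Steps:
$- \frac{4299}{30557} - \frac{32505}{-46281} = \left(-4299\right) \frac{1}{30557} - - \frac{10835}{15427} = - \frac{4299}{30557} + \frac{10835}{15427} = \frac{264764422}{471402839}$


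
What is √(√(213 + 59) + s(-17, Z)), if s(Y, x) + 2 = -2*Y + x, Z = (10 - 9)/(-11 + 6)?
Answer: √(795 + 100*√17)/5 ≈ 6.9493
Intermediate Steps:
Z = -⅕ (Z = 1/(-5) = 1*(-⅕) = -⅕ ≈ -0.20000)
s(Y, x) = -2 + x - 2*Y (s(Y, x) = -2 + (-2*Y + x) = -2 + (x - 2*Y) = -2 + x - 2*Y)
√(√(213 + 59) + s(-17, Z)) = √(√(213 + 59) + (-2 - ⅕ - 2*(-17))) = √(√272 + (-2 - ⅕ + 34)) = √(4*√17 + 159/5) = √(159/5 + 4*√17)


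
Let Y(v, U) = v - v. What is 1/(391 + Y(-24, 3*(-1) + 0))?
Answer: 1/391 ≈ 0.0025575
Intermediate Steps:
Y(v, U) = 0
1/(391 + Y(-24, 3*(-1) + 0)) = 1/(391 + 0) = 1/391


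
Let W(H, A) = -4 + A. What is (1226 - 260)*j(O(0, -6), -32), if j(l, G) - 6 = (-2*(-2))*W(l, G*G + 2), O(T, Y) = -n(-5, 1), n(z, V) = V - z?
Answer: 3954804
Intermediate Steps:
O(T, Y) = -6 (O(T, Y) = -(1 - 1*(-5)) = -(1 + 5) = -1*6 = -6)
j(l, G) = -2 + 4*G² (j(l, G) = 6 + (-2*(-2))*(-4 + (G*G + 2)) = 6 + 4*(-4 + (G² + 2)) = 6 + 4*(-4 + (2 + G²)) = 6 + 4*(-2 + G²) = 6 + (-8 + 4*G²) = -2 + 4*G²)
(1226 - 260)*j(O(0, -6), -32) = (1226 - 260)*(-2 + 4*(-32)²) = 966*(-2 + 4*1024) = 966*(-2 + 4096) = 966*4094 = 3954804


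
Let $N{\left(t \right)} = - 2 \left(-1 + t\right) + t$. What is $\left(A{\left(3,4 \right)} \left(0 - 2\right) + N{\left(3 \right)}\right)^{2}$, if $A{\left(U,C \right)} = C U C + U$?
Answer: $10609$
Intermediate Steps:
$A{\left(U,C \right)} = U + U C^{2}$ ($A{\left(U,C \right)} = U C^{2} + U = U + U C^{2}$)
$N{\left(t \right)} = 2 - t$ ($N{\left(t \right)} = \left(2 - 2 t\right) + t = 2 - t$)
$\left(A{\left(3,4 \right)} \left(0 - 2\right) + N{\left(3 \right)}\right)^{2} = \left(3 \left(1 + 4^{2}\right) \left(0 - 2\right) + \left(2 - 3\right)\right)^{2} = \left(3 \left(1 + 16\right) \left(-2\right) + \left(2 - 3\right)\right)^{2} = \left(3 \cdot 17 \left(-2\right) - 1\right)^{2} = \left(51 \left(-2\right) - 1\right)^{2} = \left(-102 - 1\right)^{2} = \left(-103\right)^{2} = 10609$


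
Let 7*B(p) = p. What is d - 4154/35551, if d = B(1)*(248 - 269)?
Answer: -110807/35551 ≈ -3.1168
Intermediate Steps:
B(p) = p/7
d = -3 (d = ((1/7)*1)*(248 - 269) = (1/7)*(-21) = -3)
d - 4154/35551 = -3 - 4154/35551 = -110807/35551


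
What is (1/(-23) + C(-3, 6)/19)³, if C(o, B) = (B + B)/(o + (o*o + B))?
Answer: 64/83453453 ≈ 7.6689e-7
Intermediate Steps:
C(o, B) = 2*B/(B + o + o²) (C(o, B) = (2*B)/(o + (o² + B)) = (2*B)/(o + (B + o²)) = (2*B)/(B + o + o²) = 2*B/(B + o + o²))
(1/(-23) + C(-3, 6)/19)³ = (1/(-23) + (2*6/(6 - 3 + (-3)²))/19)³ = (1*(-1/23) + (2*6/(6 - 3 + 9))*(1/19))³ = (-1/23 + (2*6/12)*(1/19))³ = (-1/23 + (2*6*(1/12))*(1/19))³ = (-1/23 + 1*(1/19))³ = (-1/23 + 1/19)³ = (4/437)³ = 64/83453453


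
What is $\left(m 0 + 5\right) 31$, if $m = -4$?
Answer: $155$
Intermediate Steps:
$\left(m 0 + 5\right) 31 = \left(\left(-4\right) 0 + 5\right) 31 = \left(0 + 5\right) 31 = 5 \cdot 31 = 155$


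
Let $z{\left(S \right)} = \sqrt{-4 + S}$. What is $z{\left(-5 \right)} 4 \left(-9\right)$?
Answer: $- 108 i \approx - 108.0 i$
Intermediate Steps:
$z{\left(-5 \right)} 4 \left(-9\right) = \sqrt{-4 - 5} \cdot 4 \left(-9\right) = \sqrt{-9} \cdot 4 \left(-9\right) = 3 i 4 \left(-9\right) = 12 i \left(-9\right) = - 108 i$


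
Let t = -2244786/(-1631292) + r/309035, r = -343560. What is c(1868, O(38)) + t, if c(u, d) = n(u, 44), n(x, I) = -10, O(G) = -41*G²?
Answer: -163599749007/16804210774 ≈ -9.7356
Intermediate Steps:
c(u, d) = -10
t = 4442358733/16804210774 (t = -2244786/(-1631292) - 343560/309035 = -2244786*(-1/1631292) - 343560*1/309035 = 374131/271882 - 68712/61807 = 4442358733/16804210774 ≈ 0.26436)
c(1868, O(38)) + t = -10 + 4442358733/16804210774 = -163599749007/16804210774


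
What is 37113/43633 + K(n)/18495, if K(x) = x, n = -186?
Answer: 226096399/268997445 ≈ 0.84052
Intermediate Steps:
37113/43633 + K(n)/18495 = 37113/43633 - 186/18495 = 37113*(1/43633) - 186*1/18495 = 37113/43633 - 62/6165 = 226096399/268997445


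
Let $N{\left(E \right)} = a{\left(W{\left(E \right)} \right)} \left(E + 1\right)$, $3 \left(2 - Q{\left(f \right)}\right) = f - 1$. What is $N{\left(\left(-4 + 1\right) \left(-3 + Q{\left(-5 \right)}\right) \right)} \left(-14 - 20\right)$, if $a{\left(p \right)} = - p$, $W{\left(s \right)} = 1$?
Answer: $-68$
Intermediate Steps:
$Q{\left(f \right)} = \frac{7}{3} - \frac{f}{3}$ ($Q{\left(f \right)} = 2 - \frac{f - 1}{3} = 2 - \frac{-1 + f}{3} = 2 - \left(- \frac{1}{3} + \frac{f}{3}\right) = \frac{7}{3} - \frac{f}{3}$)
$N{\left(E \right)} = -1 - E$ ($N{\left(E \right)} = \left(-1\right) 1 \left(E + 1\right) = - (1 + E) = -1 - E$)
$N{\left(\left(-4 + 1\right) \left(-3 + Q{\left(-5 \right)}\right) \right)} \left(-14 - 20\right) = \left(-1 - \left(-4 + 1\right) \left(-3 + \left(\frac{7}{3} - - \frac{5}{3}\right)\right)\right) \left(-14 - 20\right) = \left(-1 - - 3 \left(-3 + \left(\frac{7}{3} + \frac{5}{3}\right)\right)\right) \left(-34\right) = \left(-1 - - 3 \left(-3 + 4\right)\right) \left(-34\right) = \left(-1 - \left(-3\right) 1\right) \left(-34\right) = \left(-1 - -3\right) \left(-34\right) = \left(-1 + 3\right) \left(-34\right) = 2 \left(-34\right) = -68$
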